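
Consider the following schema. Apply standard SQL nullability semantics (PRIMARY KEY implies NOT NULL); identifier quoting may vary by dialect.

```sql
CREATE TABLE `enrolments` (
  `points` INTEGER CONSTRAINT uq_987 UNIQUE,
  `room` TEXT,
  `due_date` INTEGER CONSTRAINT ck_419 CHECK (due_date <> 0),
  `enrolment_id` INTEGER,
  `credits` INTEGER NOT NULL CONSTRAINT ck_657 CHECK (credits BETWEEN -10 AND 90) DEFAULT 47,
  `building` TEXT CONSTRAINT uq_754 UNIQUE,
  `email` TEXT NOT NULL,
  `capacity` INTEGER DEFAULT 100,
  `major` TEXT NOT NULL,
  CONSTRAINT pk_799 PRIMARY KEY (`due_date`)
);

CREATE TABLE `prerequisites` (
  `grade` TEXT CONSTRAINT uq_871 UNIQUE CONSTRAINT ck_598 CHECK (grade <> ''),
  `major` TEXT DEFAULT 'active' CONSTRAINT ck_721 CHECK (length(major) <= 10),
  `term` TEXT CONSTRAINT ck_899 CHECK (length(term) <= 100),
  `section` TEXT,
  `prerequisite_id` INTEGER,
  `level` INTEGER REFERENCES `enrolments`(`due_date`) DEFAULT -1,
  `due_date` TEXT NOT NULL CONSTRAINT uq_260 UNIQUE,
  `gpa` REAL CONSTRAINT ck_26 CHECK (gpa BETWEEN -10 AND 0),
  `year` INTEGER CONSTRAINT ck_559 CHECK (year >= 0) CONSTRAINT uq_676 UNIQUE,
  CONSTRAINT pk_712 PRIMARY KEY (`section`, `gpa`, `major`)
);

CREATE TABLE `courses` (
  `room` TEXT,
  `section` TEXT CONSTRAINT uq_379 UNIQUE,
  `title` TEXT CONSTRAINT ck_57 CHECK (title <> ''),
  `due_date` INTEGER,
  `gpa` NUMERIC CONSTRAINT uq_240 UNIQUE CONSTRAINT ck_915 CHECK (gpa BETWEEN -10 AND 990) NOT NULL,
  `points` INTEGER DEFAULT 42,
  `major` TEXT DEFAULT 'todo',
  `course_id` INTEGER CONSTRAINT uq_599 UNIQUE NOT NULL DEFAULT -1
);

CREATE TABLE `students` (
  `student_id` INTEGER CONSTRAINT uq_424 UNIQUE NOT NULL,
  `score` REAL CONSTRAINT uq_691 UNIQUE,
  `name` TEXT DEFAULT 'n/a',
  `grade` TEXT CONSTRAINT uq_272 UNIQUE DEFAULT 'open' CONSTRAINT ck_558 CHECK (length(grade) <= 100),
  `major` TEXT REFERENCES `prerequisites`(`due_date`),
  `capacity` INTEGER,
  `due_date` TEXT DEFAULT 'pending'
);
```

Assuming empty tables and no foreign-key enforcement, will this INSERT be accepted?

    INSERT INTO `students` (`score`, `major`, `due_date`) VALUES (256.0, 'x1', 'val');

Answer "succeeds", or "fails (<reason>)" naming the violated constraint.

fails (NOT NULL on student_id)

student_id is omitted from the column list and has no DEFAULT, so it would receive NULL.
But student_id is declared NOT NULL.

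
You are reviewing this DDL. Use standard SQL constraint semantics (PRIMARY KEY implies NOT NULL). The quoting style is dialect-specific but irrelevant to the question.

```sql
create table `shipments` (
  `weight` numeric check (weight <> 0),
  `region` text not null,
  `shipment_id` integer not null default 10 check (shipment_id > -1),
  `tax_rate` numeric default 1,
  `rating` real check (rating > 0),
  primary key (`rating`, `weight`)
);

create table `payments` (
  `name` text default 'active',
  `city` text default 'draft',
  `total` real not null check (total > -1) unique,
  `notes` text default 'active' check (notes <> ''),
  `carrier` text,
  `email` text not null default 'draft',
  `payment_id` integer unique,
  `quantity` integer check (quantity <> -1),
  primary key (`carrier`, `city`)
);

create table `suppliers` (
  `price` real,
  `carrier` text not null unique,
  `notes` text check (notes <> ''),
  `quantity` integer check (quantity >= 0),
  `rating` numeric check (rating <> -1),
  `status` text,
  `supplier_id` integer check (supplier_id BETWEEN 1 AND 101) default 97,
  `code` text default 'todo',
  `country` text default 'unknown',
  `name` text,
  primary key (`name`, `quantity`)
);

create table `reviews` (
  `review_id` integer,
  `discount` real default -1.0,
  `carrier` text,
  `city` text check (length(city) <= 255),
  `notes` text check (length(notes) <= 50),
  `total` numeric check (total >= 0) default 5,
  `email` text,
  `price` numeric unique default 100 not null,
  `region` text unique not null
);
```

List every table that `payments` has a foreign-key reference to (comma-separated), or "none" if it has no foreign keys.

none

No column in payments has a REFERENCES clause.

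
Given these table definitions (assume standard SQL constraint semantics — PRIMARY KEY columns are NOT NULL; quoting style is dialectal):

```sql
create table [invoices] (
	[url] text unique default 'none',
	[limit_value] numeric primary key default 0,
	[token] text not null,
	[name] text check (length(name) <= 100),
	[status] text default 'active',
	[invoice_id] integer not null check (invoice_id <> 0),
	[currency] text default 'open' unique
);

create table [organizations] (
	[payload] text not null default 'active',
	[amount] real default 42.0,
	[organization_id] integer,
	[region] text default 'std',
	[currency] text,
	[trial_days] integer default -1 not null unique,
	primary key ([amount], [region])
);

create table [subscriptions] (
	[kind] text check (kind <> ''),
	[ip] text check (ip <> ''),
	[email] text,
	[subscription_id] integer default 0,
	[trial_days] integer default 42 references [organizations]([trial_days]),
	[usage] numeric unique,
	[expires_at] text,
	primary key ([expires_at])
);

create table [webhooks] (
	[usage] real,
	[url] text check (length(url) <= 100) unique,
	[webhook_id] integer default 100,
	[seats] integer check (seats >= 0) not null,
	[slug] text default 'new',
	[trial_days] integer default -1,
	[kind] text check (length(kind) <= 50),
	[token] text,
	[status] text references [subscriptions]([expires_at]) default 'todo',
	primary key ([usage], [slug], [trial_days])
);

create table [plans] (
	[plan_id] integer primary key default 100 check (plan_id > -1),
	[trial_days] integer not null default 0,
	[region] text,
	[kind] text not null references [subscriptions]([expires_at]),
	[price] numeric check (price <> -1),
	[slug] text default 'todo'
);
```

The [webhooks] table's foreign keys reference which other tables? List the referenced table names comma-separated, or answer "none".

- status REFERENCES subscriptions(expires_at).

subscriptions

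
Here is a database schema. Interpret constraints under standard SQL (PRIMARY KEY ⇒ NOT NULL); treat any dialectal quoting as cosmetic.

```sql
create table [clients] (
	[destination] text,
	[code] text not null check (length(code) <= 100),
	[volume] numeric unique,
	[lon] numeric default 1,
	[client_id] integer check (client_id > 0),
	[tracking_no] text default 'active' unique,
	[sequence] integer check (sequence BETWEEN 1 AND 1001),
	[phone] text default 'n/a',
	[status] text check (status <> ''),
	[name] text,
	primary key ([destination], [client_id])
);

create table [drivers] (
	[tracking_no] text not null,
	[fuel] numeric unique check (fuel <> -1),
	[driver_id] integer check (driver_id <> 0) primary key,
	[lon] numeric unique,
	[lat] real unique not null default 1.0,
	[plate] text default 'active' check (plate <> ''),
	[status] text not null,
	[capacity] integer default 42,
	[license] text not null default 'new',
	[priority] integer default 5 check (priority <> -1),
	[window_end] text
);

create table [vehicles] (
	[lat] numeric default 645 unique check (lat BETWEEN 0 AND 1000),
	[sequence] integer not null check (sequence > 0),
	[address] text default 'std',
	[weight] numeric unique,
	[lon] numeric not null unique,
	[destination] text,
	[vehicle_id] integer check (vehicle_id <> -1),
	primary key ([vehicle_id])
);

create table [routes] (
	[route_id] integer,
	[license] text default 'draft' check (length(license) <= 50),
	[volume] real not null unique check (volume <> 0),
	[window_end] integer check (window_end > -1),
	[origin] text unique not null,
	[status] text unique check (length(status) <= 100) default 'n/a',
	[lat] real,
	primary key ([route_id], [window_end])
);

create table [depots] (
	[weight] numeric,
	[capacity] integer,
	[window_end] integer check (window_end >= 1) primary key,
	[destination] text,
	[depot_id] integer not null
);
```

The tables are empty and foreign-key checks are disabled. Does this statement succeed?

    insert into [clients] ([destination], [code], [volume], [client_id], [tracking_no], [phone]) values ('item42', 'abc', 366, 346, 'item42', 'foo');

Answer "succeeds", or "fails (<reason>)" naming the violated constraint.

NOT NULL columns: client_id is supplied; code is supplied; destination is supplied.
CHECK constraints: 'abc' satisfies (length(code) <= 100); 346 satisfies (client_id > 0).
No constraint is violated.

succeeds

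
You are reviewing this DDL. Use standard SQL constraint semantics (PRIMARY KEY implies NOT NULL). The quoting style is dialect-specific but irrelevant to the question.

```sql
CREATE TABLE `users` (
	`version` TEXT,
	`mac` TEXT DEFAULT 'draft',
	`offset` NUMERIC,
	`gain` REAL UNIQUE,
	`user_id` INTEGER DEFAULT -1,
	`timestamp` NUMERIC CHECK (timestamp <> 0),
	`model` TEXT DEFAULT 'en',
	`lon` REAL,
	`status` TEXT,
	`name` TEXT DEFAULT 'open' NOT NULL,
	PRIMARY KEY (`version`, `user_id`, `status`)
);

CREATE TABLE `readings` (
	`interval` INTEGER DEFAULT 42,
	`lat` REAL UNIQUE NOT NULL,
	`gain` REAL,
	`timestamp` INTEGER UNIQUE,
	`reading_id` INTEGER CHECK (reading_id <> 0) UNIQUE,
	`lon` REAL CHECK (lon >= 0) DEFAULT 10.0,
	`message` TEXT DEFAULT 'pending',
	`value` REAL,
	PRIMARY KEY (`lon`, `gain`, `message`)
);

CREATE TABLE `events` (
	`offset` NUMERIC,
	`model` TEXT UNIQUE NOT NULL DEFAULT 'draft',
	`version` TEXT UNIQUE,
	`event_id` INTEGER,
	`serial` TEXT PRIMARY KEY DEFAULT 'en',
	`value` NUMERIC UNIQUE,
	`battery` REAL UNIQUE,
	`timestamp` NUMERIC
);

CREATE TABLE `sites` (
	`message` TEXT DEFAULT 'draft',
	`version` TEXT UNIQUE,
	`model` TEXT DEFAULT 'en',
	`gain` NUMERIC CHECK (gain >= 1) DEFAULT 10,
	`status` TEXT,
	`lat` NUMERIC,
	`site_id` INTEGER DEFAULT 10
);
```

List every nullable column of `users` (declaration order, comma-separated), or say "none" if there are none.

mac, offset, gain, timestamp, model, lon

- version: part of the PRIMARY KEY, which implies NOT NULL → not nullable.
- mac: DEFAULT only fills an omitted column; an explicit NULL is still allowed → nullable.
- offset: no NOT NULL constraint applies → nullable.
- gain: UNIQUE does not imply NOT NULL → nullable.
- user_id: part of the PRIMARY KEY, which implies NOT NULL → not nullable.
- timestamp: CHECK does not forbid NULL (a CHECK constraint passes when its expression is NULL) → nullable.
- model: DEFAULT only fills an omitted column; an explicit NULL is still allowed → nullable.
- lon: no NOT NULL constraint applies → nullable.
- status: part of the PRIMARY KEY, which implies NOT NULL → not nullable.
- name: declared NOT NULL → not nullable.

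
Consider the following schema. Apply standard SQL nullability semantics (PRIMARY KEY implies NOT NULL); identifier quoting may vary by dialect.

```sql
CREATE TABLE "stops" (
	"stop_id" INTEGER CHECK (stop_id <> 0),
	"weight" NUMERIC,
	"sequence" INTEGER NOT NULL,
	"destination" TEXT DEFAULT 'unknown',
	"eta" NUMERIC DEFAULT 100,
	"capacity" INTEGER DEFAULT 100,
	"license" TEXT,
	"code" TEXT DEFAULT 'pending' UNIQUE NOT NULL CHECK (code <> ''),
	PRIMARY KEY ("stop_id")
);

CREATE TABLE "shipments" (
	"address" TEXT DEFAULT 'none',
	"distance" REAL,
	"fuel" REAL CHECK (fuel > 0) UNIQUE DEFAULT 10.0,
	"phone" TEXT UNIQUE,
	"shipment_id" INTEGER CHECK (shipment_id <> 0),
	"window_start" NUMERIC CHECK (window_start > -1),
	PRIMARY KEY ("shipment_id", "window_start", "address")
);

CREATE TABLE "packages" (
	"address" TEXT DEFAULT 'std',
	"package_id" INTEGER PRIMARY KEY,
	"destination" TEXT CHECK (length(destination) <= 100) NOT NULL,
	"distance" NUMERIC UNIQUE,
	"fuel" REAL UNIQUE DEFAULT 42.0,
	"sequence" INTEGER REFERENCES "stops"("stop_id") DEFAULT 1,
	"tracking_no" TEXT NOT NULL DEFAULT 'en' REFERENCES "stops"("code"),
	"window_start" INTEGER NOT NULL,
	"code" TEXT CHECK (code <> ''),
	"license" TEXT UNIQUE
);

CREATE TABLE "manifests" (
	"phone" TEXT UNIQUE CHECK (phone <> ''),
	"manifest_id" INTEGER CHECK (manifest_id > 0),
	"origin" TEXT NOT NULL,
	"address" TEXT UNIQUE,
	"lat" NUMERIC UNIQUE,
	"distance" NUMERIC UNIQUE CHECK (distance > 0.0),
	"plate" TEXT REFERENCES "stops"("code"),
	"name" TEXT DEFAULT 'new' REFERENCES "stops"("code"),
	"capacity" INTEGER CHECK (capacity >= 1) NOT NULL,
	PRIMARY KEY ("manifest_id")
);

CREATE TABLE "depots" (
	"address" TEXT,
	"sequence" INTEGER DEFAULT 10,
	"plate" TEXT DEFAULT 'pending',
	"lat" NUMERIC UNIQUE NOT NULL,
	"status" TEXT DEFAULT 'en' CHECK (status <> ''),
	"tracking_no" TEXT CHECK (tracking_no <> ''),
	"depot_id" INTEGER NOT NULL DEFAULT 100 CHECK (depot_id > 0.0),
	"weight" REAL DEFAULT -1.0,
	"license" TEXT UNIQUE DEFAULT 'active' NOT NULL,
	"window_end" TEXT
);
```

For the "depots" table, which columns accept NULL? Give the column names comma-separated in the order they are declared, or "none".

address, sequence, plate, status, tracking_no, weight, window_end

- address: no NOT NULL constraint applies → nullable.
- sequence: DEFAULT only fills an omitted column; an explicit NULL is still allowed → nullable.
- plate: DEFAULT only fills an omitted column; an explicit NULL is still allowed → nullable.
- lat: declared NOT NULL → not nullable.
- status: CHECK does not forbid NULL (a CHECK constraint passes when its expression is NULL) → nullable.
- tracking_no: CHECK does not forbid NULL (a CHECK constraint passes when its expression is NULL) → nullable.
- depot_id: declared NOT NULL → not nullable.
- weight: DEFAULT only fills an omitted column; an explicit NULL is still allowed → nullable.
- license: declared NOT NULL → not nullable.
- window_end: no NOT NULL constraint applies → nullable.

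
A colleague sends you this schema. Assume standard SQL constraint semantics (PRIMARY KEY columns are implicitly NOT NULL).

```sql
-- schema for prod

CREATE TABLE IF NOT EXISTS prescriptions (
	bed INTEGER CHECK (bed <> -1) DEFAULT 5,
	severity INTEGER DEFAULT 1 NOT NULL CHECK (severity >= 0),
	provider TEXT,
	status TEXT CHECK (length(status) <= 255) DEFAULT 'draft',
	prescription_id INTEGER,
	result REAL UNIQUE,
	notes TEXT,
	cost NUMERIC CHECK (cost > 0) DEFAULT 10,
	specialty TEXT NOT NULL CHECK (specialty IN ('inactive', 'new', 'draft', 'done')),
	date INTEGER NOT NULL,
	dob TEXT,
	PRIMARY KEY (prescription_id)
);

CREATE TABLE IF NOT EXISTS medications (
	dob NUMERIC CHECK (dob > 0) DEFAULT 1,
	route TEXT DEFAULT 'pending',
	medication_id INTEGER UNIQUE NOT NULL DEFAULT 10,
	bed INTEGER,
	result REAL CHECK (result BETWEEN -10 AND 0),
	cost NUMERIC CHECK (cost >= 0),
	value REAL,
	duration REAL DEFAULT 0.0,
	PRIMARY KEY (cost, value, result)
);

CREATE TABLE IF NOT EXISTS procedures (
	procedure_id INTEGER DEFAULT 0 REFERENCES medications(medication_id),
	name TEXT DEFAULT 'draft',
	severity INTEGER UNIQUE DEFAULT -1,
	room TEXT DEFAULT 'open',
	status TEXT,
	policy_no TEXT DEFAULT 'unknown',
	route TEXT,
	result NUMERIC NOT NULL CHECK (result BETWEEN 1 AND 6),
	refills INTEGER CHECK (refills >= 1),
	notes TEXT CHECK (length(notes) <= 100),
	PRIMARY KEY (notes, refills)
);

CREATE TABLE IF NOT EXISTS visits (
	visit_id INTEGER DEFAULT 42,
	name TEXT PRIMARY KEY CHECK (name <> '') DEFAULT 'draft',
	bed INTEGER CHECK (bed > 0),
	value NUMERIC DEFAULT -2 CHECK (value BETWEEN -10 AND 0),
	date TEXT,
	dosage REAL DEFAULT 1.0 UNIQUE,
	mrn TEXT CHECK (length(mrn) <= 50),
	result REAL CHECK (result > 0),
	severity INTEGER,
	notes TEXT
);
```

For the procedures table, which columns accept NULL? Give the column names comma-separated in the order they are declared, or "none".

procedure_id, name, severity, room, status, policy_no, route

- procedure_id: a foreign key column may be NULL unless separately constrained → nullable.
- name: DEFAULT only fills an omitted column; an explicit NULL is still allowed → nullable.
- severity: UNIQUE does not imply NOT NULL → nullable.
- room: DEFAULT only fills an omitted column; an explicit NULL is still allowed → nullable.
- status: no NOT NULL constraint applies → nullable.
- policy_no: DEFAULT only fills an omitted column; an explicit NULL is still allowed → nullable.
- route: no NOT NULL constraint applies → nullable.
- result: declared NOT NULL → not nullable.
- refills: part of the PRIMARY KEY, which implies NOT NULL → not nullable.
- notes: part of the PRIMARY KEY, which implies NOT NULL → not nullable.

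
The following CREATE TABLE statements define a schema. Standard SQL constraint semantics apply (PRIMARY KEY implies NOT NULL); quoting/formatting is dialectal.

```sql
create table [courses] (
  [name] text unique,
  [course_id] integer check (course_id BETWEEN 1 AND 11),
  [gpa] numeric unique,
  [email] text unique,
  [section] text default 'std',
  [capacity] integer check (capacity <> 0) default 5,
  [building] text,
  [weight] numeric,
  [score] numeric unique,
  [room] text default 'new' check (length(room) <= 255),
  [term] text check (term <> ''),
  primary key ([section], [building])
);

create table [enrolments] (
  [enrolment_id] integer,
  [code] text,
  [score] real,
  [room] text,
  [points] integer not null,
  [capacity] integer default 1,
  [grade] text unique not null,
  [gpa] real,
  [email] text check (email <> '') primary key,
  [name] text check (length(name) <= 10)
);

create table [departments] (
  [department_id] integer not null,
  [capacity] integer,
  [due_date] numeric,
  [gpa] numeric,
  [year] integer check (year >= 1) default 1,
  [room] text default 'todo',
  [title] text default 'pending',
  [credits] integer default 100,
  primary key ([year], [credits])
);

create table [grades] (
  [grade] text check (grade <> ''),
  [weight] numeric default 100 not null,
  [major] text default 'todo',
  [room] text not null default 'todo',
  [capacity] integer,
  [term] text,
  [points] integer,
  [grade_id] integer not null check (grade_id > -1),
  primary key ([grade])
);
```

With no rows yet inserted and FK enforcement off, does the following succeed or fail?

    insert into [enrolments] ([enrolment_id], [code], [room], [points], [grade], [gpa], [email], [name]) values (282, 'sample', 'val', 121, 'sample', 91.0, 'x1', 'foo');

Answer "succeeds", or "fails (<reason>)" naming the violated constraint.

NOT NULL columns: email is supplied; grade is supplied; points is supplied.
CHECK constraints: 'x1' satisfies (email <> ''); 'foo' satisfies (length(name) <= 10).
No constraint is violated.

succeeds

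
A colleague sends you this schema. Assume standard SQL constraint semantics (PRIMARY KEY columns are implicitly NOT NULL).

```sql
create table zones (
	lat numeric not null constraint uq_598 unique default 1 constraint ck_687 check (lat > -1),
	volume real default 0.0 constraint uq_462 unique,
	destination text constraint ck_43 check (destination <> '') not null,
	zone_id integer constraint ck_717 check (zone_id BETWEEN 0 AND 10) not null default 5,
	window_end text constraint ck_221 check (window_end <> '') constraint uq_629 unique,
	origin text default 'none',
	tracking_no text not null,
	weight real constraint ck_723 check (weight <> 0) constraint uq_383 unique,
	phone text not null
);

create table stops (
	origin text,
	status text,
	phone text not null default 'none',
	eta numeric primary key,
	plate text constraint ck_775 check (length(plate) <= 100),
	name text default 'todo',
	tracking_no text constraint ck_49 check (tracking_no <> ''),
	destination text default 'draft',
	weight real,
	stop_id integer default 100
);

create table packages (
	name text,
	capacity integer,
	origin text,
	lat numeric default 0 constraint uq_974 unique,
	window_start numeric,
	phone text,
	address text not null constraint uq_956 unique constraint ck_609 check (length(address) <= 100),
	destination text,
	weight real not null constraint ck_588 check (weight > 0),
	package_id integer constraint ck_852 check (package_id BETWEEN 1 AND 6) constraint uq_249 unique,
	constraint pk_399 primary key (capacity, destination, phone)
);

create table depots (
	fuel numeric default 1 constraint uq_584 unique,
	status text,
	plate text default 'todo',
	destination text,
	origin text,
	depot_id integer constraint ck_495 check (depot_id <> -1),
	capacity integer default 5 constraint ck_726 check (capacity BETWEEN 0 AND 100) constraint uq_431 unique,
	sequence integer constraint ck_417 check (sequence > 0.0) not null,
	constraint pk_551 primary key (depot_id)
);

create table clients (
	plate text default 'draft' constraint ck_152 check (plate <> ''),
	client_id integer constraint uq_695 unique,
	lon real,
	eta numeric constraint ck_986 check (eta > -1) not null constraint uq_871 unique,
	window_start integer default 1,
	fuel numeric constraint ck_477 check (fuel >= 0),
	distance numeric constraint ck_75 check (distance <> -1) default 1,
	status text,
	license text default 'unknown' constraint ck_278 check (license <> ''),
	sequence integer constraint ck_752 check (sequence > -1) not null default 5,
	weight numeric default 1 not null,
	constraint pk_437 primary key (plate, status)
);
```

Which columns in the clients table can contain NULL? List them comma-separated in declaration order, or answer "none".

client_id, lon, window_start, fuel, distance, license

- plate: part of the PRIMARY KEY, which implies NOT NULL → not nullable.
- client_id: UNIQUE does not imply NOT NULL → nullable.
- lon: no NOT NULL constraint applies → nullable.
- eta: declared NOT NULL → not nullable.
- window_start: DEFAULT only fills an omitted column; an explicit NULL is still allowed → nullable.
- fuel: CHECK does not forbid NULL (a CHECK constraint passes when its expression is NULL) → nullable.
- distance: CHECK does not forbid NULL (a CHECK constraint passes when its expression is NULL) → nullable.
- status: part of the PRIMARY KEY, which implies NOT NULL → not nullable.
- license: CHECK does not forbid NULL (a CHECK constraint passes when its expression is NULL) → nullable.
- sequence: declared NOT NULL → not nullable.
- weight: declared NOT NULL → not nullable.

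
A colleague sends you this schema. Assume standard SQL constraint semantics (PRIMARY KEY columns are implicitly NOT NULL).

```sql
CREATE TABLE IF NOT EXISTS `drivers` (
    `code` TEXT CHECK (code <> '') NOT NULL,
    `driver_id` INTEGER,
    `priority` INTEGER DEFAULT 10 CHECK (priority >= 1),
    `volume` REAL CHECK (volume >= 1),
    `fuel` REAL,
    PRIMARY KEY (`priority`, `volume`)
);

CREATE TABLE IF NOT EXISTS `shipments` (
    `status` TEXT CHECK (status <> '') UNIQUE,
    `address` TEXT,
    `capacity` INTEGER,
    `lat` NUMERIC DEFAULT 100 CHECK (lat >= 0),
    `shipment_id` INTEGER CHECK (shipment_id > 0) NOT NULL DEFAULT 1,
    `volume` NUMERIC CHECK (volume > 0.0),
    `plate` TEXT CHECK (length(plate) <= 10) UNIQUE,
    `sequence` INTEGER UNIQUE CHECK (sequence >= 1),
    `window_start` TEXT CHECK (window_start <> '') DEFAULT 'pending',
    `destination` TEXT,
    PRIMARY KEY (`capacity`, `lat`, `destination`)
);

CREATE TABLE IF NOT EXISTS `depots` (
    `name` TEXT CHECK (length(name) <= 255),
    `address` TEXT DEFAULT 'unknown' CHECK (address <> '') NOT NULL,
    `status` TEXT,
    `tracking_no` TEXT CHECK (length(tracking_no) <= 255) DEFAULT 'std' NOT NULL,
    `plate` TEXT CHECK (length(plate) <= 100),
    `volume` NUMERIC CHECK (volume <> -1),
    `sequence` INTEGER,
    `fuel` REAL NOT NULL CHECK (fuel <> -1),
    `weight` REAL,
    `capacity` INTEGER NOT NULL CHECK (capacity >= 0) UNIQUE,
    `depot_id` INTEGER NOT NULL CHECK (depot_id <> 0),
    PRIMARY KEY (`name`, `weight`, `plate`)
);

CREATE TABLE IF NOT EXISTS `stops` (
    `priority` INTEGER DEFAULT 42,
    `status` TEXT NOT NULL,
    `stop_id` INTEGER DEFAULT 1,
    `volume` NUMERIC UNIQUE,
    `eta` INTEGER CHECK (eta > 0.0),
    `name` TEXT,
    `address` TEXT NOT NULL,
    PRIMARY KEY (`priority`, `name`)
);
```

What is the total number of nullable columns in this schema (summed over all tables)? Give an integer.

drivers: 2 nullable (driver_id, fuel — PK (priority, volume) and explicit NOT NULL columns excluded).
shipments: 6 nullable (status, address, volume, plate, sequence, window_start — PK (capacity, lat, destination) and explicit NOT NULL columns excluded).
depots: 3 nullable (status, volume, sequence — PK (name, weight, plate) and explicit NOT NULL columns excluded).
stops: 3 nullable (stop_id, volume, eta — PK (priority, name) and explicit NOT NULL columns excluded).
Total: 2 + 6 + 3 + 3 = 14.

14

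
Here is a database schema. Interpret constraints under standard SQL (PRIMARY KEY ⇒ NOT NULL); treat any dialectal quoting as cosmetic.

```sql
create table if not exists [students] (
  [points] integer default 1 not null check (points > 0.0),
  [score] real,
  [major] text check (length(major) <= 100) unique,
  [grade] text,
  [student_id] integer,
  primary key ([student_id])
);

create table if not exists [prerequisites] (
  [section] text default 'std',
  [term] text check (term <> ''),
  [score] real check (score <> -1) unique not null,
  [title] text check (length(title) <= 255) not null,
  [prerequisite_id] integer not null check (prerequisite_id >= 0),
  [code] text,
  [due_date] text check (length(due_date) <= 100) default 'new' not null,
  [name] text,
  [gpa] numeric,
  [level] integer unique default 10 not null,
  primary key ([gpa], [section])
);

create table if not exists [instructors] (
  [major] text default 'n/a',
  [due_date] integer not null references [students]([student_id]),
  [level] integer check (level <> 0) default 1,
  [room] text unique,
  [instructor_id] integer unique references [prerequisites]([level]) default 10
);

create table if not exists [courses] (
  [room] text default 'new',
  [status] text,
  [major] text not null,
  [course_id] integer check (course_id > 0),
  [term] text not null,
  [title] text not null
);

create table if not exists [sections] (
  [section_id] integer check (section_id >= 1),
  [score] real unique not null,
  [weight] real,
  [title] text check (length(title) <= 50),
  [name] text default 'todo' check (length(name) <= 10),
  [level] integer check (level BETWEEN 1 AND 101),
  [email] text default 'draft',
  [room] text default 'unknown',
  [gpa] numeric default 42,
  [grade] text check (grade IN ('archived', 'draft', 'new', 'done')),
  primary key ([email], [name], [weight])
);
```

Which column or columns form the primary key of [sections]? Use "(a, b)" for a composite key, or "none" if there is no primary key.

A table-level PRIMARY KEY clause names 3 columns: email, name, weight.
This is a composite key — the combination is unique, not each column individually.

(email, name, weight)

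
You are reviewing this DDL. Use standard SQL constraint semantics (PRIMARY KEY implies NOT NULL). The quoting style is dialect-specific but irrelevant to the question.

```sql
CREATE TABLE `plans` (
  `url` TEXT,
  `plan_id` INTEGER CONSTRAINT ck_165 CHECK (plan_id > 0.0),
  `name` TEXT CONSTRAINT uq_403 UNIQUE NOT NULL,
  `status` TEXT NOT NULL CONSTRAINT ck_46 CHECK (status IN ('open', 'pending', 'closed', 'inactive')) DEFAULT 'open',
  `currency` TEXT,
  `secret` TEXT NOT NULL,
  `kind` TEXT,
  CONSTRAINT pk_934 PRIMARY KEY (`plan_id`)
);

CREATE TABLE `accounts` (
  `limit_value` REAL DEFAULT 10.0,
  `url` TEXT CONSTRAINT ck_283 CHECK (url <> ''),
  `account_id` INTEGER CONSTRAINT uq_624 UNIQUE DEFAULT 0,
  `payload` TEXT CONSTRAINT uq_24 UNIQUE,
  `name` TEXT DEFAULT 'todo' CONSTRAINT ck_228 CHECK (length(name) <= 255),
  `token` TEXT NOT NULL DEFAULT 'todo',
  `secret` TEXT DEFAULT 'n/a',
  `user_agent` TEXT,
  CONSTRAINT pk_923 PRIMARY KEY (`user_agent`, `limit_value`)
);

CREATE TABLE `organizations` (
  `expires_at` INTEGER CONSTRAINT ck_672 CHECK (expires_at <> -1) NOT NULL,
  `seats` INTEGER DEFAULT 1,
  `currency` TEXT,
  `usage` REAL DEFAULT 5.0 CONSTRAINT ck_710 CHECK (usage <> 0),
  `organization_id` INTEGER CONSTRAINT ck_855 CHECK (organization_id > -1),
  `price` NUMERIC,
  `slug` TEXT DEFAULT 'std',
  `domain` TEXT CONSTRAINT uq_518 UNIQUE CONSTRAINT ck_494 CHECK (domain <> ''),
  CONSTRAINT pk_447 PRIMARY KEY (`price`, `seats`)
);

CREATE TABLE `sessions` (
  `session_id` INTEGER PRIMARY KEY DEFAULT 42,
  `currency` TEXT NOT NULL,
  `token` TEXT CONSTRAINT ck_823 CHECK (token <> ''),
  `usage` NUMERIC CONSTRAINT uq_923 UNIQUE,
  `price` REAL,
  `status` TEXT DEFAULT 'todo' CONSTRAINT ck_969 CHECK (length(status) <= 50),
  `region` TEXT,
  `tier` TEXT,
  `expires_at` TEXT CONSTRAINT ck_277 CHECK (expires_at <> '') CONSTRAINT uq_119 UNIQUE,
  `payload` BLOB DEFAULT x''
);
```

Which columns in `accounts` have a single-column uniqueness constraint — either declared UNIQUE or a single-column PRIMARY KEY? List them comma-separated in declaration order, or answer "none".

account_id, payload

- limit_value: part of a composite PRIMARY KEY — only the tuple is unique, not this column on its own.
- url: no UNIQUE or single-column PK constraint.
- account_id: declared UNIQUE → unique.
- payload: declared UNIQUE → unique.
- name: no UNIQUE or single-column PK constraint.
- token: no UNIQUE or single-column PK constraint.
- secret: no UNIQUE or single-column PK constraint.
- user_agent: part of a composite PRIMARY KEY — only the tuple is unique, not this column on its own.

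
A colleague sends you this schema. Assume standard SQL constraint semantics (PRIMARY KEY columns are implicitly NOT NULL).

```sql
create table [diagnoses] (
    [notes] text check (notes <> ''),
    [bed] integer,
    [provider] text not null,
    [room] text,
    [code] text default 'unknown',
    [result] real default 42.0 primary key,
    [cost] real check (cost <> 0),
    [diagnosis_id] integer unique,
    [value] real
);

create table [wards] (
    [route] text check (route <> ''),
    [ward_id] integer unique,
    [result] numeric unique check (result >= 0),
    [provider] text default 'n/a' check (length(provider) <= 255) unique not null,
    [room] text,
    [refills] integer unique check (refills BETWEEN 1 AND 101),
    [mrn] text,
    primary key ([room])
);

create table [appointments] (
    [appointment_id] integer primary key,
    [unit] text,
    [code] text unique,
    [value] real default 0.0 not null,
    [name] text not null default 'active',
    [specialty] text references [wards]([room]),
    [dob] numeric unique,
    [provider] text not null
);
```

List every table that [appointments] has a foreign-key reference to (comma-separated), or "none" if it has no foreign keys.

- specialty REFERENCES wards(room).

wards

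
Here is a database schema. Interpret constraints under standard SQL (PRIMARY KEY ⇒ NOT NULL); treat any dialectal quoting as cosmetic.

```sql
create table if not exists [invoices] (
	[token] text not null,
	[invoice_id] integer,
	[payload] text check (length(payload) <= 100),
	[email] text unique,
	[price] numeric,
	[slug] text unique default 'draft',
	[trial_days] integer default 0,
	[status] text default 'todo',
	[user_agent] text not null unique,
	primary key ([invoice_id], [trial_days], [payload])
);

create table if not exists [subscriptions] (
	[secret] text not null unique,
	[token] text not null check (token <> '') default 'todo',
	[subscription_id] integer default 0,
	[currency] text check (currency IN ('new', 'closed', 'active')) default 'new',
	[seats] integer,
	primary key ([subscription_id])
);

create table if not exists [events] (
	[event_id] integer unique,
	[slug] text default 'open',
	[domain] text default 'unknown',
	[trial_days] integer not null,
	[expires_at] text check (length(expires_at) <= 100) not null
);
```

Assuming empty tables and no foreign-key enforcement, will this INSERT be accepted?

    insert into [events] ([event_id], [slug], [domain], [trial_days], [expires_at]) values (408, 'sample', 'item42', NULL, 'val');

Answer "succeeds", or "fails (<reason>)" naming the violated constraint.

fails (NOT NULL on trial_days)

trial_days is explicitly set to NULL, but trial_days is declared NOT NULL.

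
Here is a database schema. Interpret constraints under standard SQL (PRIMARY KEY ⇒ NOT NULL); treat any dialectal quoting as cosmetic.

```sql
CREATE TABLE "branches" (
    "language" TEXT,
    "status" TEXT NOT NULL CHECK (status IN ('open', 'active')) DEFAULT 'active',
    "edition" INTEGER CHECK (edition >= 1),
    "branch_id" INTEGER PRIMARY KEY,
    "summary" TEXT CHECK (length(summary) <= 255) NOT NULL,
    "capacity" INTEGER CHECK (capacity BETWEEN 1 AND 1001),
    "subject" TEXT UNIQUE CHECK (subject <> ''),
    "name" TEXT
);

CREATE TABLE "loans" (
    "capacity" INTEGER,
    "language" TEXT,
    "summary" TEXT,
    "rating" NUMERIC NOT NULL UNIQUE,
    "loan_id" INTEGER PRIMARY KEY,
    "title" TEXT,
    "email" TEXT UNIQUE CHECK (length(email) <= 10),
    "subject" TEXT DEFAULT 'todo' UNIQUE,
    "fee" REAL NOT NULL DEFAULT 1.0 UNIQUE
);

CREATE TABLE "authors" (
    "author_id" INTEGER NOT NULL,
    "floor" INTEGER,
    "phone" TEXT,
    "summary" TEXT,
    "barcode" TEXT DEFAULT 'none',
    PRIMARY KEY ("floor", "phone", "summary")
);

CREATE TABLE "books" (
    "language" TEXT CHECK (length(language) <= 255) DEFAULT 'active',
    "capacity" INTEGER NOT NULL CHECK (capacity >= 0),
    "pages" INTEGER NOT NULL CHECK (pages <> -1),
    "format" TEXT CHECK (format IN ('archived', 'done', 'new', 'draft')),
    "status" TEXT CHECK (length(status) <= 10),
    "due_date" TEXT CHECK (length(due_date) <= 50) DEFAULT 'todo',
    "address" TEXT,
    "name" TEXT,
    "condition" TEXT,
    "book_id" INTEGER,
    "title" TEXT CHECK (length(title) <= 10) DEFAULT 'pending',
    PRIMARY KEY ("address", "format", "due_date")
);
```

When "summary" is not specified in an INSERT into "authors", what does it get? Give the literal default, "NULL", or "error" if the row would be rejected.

summary has no DEFAULT clause.
Omitting it would insert NULL, but it is part of the PRIMARY KEY, so the INSERT fails.

error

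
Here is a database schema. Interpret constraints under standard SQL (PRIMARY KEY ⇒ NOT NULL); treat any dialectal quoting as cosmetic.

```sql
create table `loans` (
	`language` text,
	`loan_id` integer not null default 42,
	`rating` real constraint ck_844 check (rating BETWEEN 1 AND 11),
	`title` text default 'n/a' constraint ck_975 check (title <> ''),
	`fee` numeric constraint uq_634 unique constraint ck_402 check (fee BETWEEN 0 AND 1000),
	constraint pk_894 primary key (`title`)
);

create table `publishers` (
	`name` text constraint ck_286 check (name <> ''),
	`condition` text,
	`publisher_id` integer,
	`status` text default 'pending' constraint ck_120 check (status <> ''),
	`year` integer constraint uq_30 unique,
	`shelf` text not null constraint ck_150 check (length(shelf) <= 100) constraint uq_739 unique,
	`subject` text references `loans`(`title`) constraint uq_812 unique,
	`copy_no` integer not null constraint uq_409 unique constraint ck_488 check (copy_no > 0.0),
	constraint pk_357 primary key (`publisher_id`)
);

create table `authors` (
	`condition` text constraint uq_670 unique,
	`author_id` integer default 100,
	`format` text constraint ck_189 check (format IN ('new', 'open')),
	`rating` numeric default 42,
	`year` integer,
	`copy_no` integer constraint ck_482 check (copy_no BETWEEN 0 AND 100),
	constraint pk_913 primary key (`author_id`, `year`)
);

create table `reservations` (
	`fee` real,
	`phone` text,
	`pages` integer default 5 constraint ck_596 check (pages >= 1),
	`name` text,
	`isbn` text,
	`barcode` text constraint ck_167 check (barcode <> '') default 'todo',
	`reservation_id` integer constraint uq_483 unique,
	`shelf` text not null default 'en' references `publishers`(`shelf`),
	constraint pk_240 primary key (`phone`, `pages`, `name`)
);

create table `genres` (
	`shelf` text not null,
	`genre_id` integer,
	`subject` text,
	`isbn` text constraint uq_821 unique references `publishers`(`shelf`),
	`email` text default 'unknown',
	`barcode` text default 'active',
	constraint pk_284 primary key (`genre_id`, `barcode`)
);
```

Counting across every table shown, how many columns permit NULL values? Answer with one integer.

19

loans: 3 nullable (language, rating, fee — PK (title) and explicit NOT NULL columns excluded).
publishers: 5 nullable (name, condition, status, year, subject — PK (publisher_id) and explicit NOT NULL columns excluded).
authors: 4 nullable (condition, format, rating, copy_no — PK (author_id, year) and explicit NOT NULL columns excluded).
reservations: 4 nullable (fee, isbn, barcode, reservation_id — PK (phone, pages, name) and explicit NOT NULL columns excluded).
genres: 3 nullable (subject, isbn, email — PK (genre_id, barcode) and explicit NOT NULL columns excluded).
Total: 3 + 5 + 4 + 4 + 3 = 19.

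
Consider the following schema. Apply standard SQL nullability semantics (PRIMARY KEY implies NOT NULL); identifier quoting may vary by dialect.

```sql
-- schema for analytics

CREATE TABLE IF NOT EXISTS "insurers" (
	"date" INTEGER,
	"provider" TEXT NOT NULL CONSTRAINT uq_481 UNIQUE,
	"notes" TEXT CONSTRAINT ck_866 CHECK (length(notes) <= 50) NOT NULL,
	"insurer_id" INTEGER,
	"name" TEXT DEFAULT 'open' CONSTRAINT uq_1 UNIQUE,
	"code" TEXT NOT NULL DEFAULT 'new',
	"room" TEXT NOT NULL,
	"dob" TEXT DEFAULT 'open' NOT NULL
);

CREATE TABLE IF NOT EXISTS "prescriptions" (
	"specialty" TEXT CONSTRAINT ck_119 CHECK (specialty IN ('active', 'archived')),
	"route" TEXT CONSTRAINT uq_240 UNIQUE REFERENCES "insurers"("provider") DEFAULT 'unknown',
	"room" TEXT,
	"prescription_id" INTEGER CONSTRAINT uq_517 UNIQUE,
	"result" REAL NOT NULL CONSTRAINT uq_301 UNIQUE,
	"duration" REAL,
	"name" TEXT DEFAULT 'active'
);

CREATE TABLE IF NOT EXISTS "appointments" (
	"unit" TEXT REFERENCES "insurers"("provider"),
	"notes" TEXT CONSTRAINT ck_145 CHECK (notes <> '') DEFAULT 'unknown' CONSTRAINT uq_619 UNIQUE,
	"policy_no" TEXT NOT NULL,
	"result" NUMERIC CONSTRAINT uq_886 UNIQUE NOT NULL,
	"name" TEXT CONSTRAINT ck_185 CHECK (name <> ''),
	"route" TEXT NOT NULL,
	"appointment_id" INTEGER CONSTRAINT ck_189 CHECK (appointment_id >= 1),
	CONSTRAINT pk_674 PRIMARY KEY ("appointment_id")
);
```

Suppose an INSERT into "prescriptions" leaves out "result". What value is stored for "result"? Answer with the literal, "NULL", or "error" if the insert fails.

error

result has no DEFAULT clause.
Omitting it would insert NULL, but it is declared NOT NULL, so the INSERT fails.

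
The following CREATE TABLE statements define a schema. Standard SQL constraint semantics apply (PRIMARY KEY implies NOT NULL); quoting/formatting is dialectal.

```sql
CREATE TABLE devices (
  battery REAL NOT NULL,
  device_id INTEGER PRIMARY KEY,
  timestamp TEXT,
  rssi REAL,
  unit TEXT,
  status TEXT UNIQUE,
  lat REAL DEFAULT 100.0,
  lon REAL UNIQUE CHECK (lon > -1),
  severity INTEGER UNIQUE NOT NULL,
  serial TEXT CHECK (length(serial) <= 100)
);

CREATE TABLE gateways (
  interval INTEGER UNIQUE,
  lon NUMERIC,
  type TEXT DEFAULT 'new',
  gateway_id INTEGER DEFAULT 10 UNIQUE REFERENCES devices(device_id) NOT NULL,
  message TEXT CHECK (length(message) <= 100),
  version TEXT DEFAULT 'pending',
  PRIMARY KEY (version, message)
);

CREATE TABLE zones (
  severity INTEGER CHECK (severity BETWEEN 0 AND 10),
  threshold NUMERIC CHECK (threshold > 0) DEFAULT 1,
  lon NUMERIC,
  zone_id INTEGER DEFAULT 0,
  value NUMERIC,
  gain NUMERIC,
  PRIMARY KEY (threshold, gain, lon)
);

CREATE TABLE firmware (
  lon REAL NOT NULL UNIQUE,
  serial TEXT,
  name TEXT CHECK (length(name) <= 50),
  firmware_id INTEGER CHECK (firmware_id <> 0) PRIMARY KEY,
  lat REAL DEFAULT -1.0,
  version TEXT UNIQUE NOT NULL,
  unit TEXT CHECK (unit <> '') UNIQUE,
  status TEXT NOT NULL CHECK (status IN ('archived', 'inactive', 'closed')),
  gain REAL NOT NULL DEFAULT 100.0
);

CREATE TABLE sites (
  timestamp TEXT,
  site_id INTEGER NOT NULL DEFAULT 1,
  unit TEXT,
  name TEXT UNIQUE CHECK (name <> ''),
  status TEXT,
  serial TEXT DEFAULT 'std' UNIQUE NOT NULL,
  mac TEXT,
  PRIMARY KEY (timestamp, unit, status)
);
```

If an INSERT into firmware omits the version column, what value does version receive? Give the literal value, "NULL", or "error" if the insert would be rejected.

error

version has no DEFAULT clause.
Omitting it would insert NULL, but it is declared NOT NULL, so the INSERT fails.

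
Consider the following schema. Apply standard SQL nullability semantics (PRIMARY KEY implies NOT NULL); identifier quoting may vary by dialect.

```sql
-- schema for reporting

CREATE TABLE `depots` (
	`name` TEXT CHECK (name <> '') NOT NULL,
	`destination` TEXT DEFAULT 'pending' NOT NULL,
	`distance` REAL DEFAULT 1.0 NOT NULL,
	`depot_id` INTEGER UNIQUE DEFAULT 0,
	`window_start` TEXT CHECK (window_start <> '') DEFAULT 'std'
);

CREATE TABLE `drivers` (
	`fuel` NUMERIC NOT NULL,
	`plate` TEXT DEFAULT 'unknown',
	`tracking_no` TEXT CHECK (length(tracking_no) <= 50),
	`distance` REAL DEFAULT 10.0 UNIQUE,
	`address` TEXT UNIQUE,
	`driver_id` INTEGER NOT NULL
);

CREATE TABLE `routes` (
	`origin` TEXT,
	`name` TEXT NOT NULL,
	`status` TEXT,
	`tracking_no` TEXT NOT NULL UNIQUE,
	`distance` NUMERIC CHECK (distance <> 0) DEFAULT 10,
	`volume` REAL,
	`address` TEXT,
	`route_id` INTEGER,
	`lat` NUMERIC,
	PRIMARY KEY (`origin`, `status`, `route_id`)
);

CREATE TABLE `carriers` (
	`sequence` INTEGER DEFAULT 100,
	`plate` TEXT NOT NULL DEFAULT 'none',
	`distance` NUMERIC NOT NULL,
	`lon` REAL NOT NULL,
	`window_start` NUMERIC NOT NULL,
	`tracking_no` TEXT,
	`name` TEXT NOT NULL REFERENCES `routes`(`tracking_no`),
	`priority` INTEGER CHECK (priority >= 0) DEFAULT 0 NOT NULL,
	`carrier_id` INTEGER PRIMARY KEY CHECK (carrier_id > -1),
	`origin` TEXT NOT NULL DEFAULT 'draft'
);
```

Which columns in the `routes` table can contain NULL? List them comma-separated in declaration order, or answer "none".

- origin: part of the PRIMARY KEY, which implies NOT NULL → not nullable.
- name: declared NOT NULL → not nullable.
- status: part of the PRIMARY KEY, which implies NOT NULL → not nullable.
- tracking_no: declared NOT NULL → not nullable.
- distance: CHECK does not forbid NULL (a CHECK constraint passes when its expression is NULL) → nullable.
- volume: no NOT NULL constraint applies → nullable.
- address: no NOT NULL constraint applies → nullable.
- route_id: part of the PRIMARY KEY, which implies NOT NULL → not nullable.
- lat: no NOT NULL constraint applies → nullable.

distance, volume, address, lat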